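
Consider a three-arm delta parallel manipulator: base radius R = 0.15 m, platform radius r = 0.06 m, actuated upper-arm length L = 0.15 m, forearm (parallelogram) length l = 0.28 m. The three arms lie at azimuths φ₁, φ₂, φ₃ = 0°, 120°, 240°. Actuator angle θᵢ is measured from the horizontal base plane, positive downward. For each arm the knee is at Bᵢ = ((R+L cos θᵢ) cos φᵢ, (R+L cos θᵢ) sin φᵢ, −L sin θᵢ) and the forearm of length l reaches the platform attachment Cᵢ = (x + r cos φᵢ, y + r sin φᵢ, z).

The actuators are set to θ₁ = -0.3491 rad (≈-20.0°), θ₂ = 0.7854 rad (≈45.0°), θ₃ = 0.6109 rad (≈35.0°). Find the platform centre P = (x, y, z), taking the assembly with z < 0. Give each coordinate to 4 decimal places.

(0.0921, -0.0173, -0.1912)

arm 1 at φ=0.0°: e+L cos θ1 = 0.2310;  S1 = (0.2310, 0.0000, 0.0513)
φ2=120.0°: virtual centre (-0.0980, 0.1698, -0.1061), radius l
S3 = (0.2129·cos240.0°, 0.2129·sin240.0°, -0.0860) = (-0.1064, -0.1844, -0.0860)
|S₂|²−|S₁|² = -0.0063;  |S₃|²−|S₁|² = -0.0033
linear system: -0.6580x+0.3396y = -0.0063−-0.3147z; -0.6748x+-0.3687y = -0.0033−-0.2747z
Cramer: x(z) = 0.0073-0.4437z;  y(z) = -0.0044+0.0671z
into |P−S₁|² = l²: 1.2014z² + 0.0953z + -0.0257 = 0;  Δ = 0.1326;  z = -0.1912 or 0.1119 → z<0 root = -0.1912
x = 0.0921, y = -0.0173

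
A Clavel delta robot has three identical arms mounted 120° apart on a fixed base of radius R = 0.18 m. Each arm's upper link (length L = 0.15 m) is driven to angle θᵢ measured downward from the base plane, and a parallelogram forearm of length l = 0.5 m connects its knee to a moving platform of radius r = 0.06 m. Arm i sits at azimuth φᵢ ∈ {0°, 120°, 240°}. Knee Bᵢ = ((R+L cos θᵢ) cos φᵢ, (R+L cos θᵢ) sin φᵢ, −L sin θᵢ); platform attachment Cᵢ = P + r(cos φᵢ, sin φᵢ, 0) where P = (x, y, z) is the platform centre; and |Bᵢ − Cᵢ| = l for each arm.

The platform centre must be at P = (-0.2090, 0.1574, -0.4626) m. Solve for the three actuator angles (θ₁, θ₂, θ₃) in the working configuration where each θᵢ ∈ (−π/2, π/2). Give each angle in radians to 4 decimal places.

θ₁ = 1.3961, θ₂ = -0.1748, θ₃ = 0.8723

arm 1 (φ=0.0°): x'=-0.2090, y'=0.1574
  A=0.3290, B=-0.4626, C=(l²−L²−A²−y'²−z²)/(2L)=-0.3984
  γ=atan2(-0.4626,0.3290)=-0.9526;  ψ=arccos(-0.7018)=2.3487;  θ1=γ+ψ≈1.3961
φ2=120.0° → target in arm frame (0.2408, 0.1023)
  A=-0.1208, B=-0.4626, C=(l²−L²−A²−y'²−z²)/(2L)=-0.0385
  θ2 = atan2(B,A) + arccos(C/0.4781) = -0.1748
φ3=240.0° → target in arm frame (-0.0318, -0.2597)
  A=0.1518, B=-0.4626, C=(l²−L²−A²−y'²−z²)/(2L)=-0.2566
  θ3 = atan2(B,A) + arccos(C/0.4869) = 0.8723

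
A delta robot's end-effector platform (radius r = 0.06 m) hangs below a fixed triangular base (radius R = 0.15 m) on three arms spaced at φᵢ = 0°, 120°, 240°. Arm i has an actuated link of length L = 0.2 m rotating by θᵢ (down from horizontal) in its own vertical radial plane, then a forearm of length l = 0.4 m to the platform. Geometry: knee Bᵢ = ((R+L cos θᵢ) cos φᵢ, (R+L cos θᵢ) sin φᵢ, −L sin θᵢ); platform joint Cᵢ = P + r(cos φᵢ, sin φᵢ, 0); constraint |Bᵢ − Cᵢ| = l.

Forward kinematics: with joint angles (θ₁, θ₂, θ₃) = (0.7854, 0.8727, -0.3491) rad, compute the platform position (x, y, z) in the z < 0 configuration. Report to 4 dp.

(-0.0813, -0.1725, -0.3215)

arm 1 at φ=0.0°: e+L cos θ1 = 0.2314;  S1 = (0.2314, 0.0000, -0.1414)
S2 = (0.2186·cos120.0°, 0.2186·sin120.0°, -0.1532) = (-0.1093, 0.1893, -0.1532)
S3 = (0.2779·cos240.0°, 0.2779·sin240.0°, 0.0684) = (-0.1390, -0.2407, 0.0684)
|S₂|²−|S₁|² = -0.0023;  |S₃|²−|S₁|² = 0.0084
[-0.6814 0.3785 -0.0236]·P = -0.0023;  [-0.7408 -0.4814 0.4197]·P = 0.0084
Cramer: x(z) = -0.0034+0.2424z;  y(z) = -0.0122+0.4987z
sphere 1 gives Az²+Bz+C=0 with A=1.3075, B=0.1568, C=-0.0847;  B²−4AC=0.4677;  roots -0.3215, 0.2015;  negative root z = -0.3215
x = -0.0813, y = -0.1725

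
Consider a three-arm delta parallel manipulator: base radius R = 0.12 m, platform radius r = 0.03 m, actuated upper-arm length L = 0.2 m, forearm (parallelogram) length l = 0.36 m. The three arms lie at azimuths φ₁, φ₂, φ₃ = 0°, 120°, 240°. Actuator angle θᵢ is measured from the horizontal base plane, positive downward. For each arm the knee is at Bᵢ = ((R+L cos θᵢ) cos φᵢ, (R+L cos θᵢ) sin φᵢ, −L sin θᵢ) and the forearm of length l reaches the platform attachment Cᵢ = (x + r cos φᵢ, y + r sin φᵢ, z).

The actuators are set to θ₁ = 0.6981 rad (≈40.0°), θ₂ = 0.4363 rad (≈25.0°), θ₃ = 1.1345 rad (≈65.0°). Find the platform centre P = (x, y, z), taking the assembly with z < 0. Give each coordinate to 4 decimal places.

(0.0244, 0.1225, -0.3868)

O1 = (0.2432·cos0.0°, 0.2432·sin0.0°, -0.1286) = (0.2432, 0.0000, -0.1286)
O2 = (0.2713·cos120.0°, 0.2713·sin120.0°, -0.0845) = (-0.1356, 0.2349, -0.0845)
arm 3 at φ=240.0°: ρ3 = 0.1745;  O3 = (-0.0873, -0.1511, -0.1813)
subtract pairs → two planes through P
[-0.7577 0.4698 0.0881]·P = 0.0050;  [-0.6609 -0.3023 -0.1054]·P = -0.0124
det = 0.5396;  x = 0.0079+-0.0425z,  y = 0.0235+-0.2559z
into |P−O₁|² = l²: 1.0673z² + 0.2650z + -0.0572 = 0;  Δ = 0.3143;  z = -0.3868 or 0.1385 → z<0 root = -0.3868
x = 0.0244, y = 0.1225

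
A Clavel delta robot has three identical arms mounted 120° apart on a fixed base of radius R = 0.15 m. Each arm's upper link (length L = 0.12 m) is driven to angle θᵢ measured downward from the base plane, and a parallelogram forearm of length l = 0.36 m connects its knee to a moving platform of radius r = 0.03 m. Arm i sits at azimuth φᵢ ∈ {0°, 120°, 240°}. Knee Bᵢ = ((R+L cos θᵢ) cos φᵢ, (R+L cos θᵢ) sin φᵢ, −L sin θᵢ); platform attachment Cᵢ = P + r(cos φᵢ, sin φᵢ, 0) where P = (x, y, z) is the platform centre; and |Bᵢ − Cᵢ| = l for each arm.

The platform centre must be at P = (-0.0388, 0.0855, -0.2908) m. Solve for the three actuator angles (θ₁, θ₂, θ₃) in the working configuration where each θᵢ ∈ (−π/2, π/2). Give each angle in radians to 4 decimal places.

rotate P by −φ1: (-0.0388, 0.0855, -0.2908)
  e−x'=0.1588;  (l²−L²−(e−x')²−y'²−z²)/2L = -0.0079
  θ1 = atan2(B,A) + arccos(C/0.3313) = 0.5236
φ2=120.0° → target in arm frame (0.0934, -0.0091)
  A=0.0266, B=-0.2908, C=(l²−L²−A²−y'²−z²)/(2L)=0.1244
  √(A²+B²)=0.2920;  θ2 = -1.4797+1.1309 ≈ -0.3489
arm 3 (φ=240.0°): x'=-0.0546, y'=-0.0764
  A cos θ + B sin θ = C:  0.1746·cos θ + -0.2908·sin θ = -0.0237
  γ=atan2(-0.2908,0.1746)=-1.0300;  ψ=arccos(-0.0700)=1.6408;  θ3=γ+ψ≈0.6108

θ₁ = 0.5236, θ₂ = -0.3489, θ₃ = 0.6108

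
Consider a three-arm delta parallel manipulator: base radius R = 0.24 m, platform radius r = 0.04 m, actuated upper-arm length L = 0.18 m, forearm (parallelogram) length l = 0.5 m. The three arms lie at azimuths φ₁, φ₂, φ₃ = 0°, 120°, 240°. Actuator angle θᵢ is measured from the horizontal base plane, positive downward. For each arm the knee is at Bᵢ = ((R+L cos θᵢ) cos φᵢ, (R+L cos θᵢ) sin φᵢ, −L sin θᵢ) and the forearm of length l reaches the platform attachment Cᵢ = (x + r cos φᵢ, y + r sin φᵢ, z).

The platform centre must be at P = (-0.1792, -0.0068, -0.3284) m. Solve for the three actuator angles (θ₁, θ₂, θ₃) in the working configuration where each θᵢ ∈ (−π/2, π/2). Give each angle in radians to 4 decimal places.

rotate P by −φ1: (-0.1792, -0.0068, -0.3284)
  A cos θ + B sin θ = C:  0.3792·cos θ + -0.3284·sin θ = -0.0947
  √(A²+B²)=0.5016;  θ1 = -0.7137+1.7607 ≈ 1.0470
rotate P by −φ2: (0.0837, 0.1586, -0.3284)
  A=0.1163, B=-0.3284, C=(l²−L²−A²−y'²−z²)/(2L)=0.1974
  γ=atan2(-0.3284,0.1163)=-1.2305;  ψ=arccos(0.5667)=0.9683;  θ2=γ+ψ≈-0.2622
arm 3 (φ=240.0°): x'=0.0955, y'=-0.1518
  A cos θ + B sin θ = C:  0.1045·cos θ + -0.3284·sin θ = 0.2105
  θ3 = atan2(B,A) + arccos(C/0.3446) = -0.3491

θ₁ = 1.0470, θ₂ = -0.2622, θ₃ = -0.3491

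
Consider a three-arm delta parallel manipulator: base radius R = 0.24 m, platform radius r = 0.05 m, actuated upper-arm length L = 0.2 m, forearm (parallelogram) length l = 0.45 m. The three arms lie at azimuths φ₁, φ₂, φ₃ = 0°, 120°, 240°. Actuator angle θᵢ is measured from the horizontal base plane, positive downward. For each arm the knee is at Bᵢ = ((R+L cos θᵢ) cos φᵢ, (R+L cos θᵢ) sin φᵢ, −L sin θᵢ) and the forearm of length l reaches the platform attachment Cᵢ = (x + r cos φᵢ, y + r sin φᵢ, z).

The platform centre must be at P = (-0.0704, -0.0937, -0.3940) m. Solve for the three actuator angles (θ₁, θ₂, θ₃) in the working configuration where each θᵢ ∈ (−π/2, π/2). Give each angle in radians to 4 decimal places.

θ₁ = 0.9598, θ₂ = 0.8725, θ₃ = 0.1746

rotate P by −φ1: (-0.0704, -0.0937, -0.3940)
  A=0.2604, B=-0.3940, C=(l²−L²−A²−y'²−z²)/(2L)=-0.1733
  θ1 = atan2(B,A) + arccos(C/0.4723) = 0.9598
φ2=120.0° → target in arm frame (-0.0459, 0.1078)
  A cos θ + B sin θ = C:  0.2359·cos θ + -0.3940·sin θ = -0.1501
  γ=atan2(-0.3940,0.2359)=-1.0312;  ψ=arccos(-0.3268)=1.9037;  θ2=γ+ψ≈0.8725
rotate P by −φ3: (0.1163, -0.0141, -0.3940)
  A cos θ + B sin θ = C:  0.0737·cos θ + -0.3940·sin θ = 0.0041
  √(A²+B²)=0.4008;  θ3 = -1.3860+1.5606 ≈ 0.1746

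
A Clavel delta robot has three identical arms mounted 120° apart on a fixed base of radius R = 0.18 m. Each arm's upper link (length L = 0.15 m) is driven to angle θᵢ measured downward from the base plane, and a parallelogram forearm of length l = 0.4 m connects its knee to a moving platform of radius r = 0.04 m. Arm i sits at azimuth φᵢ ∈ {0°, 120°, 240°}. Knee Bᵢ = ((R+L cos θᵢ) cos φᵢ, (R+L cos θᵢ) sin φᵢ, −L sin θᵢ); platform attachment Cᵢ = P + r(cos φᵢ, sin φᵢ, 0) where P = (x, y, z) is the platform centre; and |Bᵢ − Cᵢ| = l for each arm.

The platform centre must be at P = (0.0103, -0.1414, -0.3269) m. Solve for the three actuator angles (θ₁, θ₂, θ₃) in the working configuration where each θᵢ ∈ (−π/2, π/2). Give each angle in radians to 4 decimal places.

θ₁ = 0.4363, θ₂ = 1.0472, θ₃ = -0.1750

φ1=0.0° → target in arm frame (0.0103, -0.1414)
  A=0.1297, B=-0.3269, C=(l²−L²−A²−y'²−z²)/(2L)=-0.0206
  γ=atan2(-0.3269,0.1297)=-1.1931;  ψ=arccos(-0.0586)=1.6294;  θ1=γ+ψ≈0.4363
rotate P by −φ2: (-0.1276, 0.0618, -0.3269)
  e−x'=0.2676;  (l²−L²−(e−x')²−y'²−z²)/2L = -0.1493
  γ=atan2(-0.3269,0.2676)=-0.8848;  ψ=arccos(-0.3534)=1.9320;  θ2=γ+ψ≈1.0472
φ3=240.0° → target in arm frame (0.1173, 0.0796)
  A=0.0227, B=-0.3269, C=(l²−L²−A²−y'²−z²)/(2L)=0.0793
  γ=atan2(-0.3269,0.0227)=-1.5015;  ψ=arccos(0.2419)=1.3265;  θ3=γ+ψ≈-0.1750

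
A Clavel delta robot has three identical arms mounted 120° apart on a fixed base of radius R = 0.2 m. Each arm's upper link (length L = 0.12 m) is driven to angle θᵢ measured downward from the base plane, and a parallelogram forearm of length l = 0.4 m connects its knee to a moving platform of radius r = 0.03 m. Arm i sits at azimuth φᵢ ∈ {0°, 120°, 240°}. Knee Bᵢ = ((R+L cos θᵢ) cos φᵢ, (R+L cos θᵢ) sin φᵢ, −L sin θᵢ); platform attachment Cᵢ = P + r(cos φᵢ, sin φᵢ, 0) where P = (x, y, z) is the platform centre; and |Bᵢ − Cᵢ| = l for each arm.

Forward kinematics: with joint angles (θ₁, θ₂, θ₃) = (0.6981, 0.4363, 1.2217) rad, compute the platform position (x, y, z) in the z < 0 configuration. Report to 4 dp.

φ1=0.0°: virtual centre (0.2619, 0.0000, -0.0771), radius l
centre 2 = (0.2788·cos120.0°, 0.2788·sin120.0°, -0.0507) = (-0.1394, 0.2414, -0.0507)
centre 3 = (0.2110·cos240.0°, 0.2110·sin240.0°, -0.1128) = (-0.1055, -0.1828, -0.1128)
subtract pairs → two planes through P
[-0.8026 0.4828 0.0528]·P = 0.0057;  [-0.7349 -0.3655 -0.0713]·P = -0.0173
Cramer: x(z) = 0.0097-0.0233z;  y(z) = 0.0279-0.1481z
sphere 1 gives Az²+Bz+C=0 with A=1.0225, B=0.1577, C=-0.0896;  B²−4AC=0.3915;  roots -0.3831, 0.2288;  negative root z = -0.3831
x = 0.0186, y = 0.0847

(0.0186, 0.0847, -0.3831)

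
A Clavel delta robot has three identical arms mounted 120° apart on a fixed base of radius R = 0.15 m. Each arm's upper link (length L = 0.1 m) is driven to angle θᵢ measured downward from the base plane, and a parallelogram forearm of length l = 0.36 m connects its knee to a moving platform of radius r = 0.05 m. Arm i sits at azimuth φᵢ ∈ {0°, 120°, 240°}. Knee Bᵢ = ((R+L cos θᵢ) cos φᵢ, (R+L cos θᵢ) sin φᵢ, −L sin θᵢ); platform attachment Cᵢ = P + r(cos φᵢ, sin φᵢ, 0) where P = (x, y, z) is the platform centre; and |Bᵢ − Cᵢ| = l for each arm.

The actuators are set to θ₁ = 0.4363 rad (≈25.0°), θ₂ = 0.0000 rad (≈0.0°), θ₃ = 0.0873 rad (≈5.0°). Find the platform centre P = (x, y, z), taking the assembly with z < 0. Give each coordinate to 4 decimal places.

φ1=0.0°: virtual centre (0.1906, 0.0000, -0.0423), radius l
φ2=120.0°: virtual centre (-0.1000, 0.1732, 0.0000), radius l
φ3=240.0°: virtual centre (-0.0998, -0.1729, -0.0087), radius l
|S₂|²−|S₁|² = 0.0019;  |S₃|²−|S₁|² = 0.0018
[-0.5813 0.3464 0.0845]·P = 0.0019;  [-0.5809 -0.3458 0.0671]·P = 0.0018
det = 0.4022;  x = -0.0032+0.1304z,  y = 0.0001+-0.0251z
quadratic in z: (1.0176)z²+(0.0340)z+(-0.0903)=0, √Δ=0.6071 → z ∈ {-0.3150, 0.2816}; z = -0.3150 (taking z<0)
x = -0.0442, y = 0.0080

(-0.0442, 0.0080, -0.3150)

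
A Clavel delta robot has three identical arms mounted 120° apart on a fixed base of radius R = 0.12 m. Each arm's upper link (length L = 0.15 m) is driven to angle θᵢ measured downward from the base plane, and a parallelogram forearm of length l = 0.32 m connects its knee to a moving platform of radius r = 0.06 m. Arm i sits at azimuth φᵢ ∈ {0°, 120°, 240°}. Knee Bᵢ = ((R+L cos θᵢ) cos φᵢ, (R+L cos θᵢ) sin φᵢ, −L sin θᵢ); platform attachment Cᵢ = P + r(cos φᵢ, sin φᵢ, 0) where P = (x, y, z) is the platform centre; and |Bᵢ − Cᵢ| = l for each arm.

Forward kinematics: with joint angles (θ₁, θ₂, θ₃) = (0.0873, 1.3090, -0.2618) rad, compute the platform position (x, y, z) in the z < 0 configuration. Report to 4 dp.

(0.0756, -0.1975, -0.2263)

O1 = (0.2094·cos0.0°, 0.2094·sin0.0°, -0.0131) = (0.2094, 0.0000, -0.0131)
arm 2 at φ=120.0°: ρ2 = 0.0988;  O2 = (-0.0494, 0.0856, -0.1449)
φ3=240.0°: virtual centre (-0.1024, -0.1774, 0.0388), radius l
eliminate P² terms by subtracting sphere 1 from 2 and 3
[-0.5177 0.1712 -0.2636]·P = -0.0133;  [-0.6237 -0.3549 0.1038]·P = -0.0005
det = 0.2905;  x = 0.0165+-0.2609z,  y = -0.0275+0.7511z
sphere 1 gives Az²+Bz+C=0 with A=1.6322, B=0.0855, C=-0.0643;  B²−4AC=0.4269;  roots -0.2263, 0.1740;  negative root z = -0.2263
x = 0.0756, y = -0.1975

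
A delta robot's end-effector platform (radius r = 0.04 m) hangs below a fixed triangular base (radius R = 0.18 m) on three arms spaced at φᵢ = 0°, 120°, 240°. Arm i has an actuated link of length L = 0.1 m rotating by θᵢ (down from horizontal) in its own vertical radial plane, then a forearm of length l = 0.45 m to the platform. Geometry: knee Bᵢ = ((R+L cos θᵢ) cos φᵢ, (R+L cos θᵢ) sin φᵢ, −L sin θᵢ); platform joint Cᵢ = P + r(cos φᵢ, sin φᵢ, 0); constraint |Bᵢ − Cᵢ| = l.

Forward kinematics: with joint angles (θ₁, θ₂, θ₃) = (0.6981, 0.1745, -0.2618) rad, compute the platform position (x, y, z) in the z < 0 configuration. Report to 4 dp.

(-0.0890, -0.0408, -0.3921)

φ1=0.0°: virtual centre (0.2166, 0.0000, -0.0643), radius l
O2 = (0.2385·cos120.0°, 0.2385·sin120.0°, -0.0174) = (-0.1192, 0.2065, -0.0174)
arm 3 at φ=240.0°: e+L cos θ3 = 0.2366;  O3 = (-0.1183, -0.2049, 0.0259)
|O₂|²−|O₁|² = 0.0061;  |O₃|²−|O₁|² = 0.0056
plane₁₂: -0.6717x+0.4131y+0.0938z = 0.0061
det = 0.5519;  x = -0.0087+0.2046z,  y = 0.0006+0.1056z
quadratic in z: (1.0530)z²+(0.0365)z+(-0.1476)=0, √Δ=0.7893 → z ∈ {-0.3921, 0.3575}; z = -0.3921 (taking z<0)
x = -0.0890, y = -0.0408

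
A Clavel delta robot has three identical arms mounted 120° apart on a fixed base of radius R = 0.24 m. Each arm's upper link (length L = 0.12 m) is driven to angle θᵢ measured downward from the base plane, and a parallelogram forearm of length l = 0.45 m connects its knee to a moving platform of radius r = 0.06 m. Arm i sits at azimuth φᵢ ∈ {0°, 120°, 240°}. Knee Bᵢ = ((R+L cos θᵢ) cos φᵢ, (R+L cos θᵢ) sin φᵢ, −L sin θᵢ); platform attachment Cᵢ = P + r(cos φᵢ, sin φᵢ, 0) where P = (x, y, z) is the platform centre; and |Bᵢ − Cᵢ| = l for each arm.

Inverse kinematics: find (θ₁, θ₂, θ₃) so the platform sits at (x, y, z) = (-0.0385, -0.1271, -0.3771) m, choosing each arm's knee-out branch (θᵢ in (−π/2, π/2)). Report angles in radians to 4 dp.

θ₁ = 0.6981, θ₂ = 0.9598, θ₃ = -0.3495

arm 1 (φ=0.0°): x'=-0.0385, y'=-0.1271
  A cos θ + B sin θ = C:  0.2185·cos θ + -0.3771·sin θ = -0.0750
  θ1 = atan2(B,A) + arccos(C/0.4358) = 0.6981
arm 2 (φ=120.0°): x'=-0.0908, y'=0.0969
  e−x'=0.2708;  (l²−L²−(e−x')²−y'²−z²)/2L = -0.1535
  γ=atan2(-0.3771,0.2708)=-0.9480;  ψ=arccos(-0.3306)=1.9077;  θ2=γ+ψ≈0.9598
rotate P by −φ3: (0.1293, 0.0302, -0.3771)
  A=0.0507, B=-0.3771, C=(l²−L²−A²−y'²−z²)/(2L)=0.1767
  √(A²+B²)=0.3805;  θ3 = -1.4372+1.0878 ≈ -0.3495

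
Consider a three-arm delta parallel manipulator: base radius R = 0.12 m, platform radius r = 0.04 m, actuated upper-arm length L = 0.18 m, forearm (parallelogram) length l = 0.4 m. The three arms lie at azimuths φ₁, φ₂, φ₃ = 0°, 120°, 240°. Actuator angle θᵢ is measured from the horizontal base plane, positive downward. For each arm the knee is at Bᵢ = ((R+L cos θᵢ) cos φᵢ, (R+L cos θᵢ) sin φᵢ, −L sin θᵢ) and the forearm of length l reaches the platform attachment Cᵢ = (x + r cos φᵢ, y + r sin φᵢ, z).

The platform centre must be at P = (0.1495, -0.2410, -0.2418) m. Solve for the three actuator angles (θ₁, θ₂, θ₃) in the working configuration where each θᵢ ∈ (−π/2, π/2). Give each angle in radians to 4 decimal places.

θ₁ = -0.3486, θ₂ = 1.3966, θ₃ = -0.2615

arm 1 (φ=0.0°): x'=0.1495, y'=-0.2410
  e−x'=-0.0695;  (l²−L²−(e−x')²−y'²−z²)/2L = 0.0173
  γ=atan2(-0.2418,-0.0695)=-1.8507;  ψ=arccos(0.0687)=1.5021;  θ1=γ+ψ≈-0.3486
rotate P by −φ2: (-0.2835, -0.0090, -0.2418)
  A cos θ + B sin θ = C:  0.3635·cos θ + -0.2418·sin θ = -0.1751
  γ=atan2(-0.2418,0.3635)=-0.5870;  ψ=arccos(-0.4012)=1.9836;  θ2=γ+ψ≈1.3966
rotate P by −φ3: (0.1340, 0.2500, -0.2418)
  A=-0.0540, B=-0.2418, C=(l²−L²−A²−y'²−z²)/(2L)=0.0104
  γ=atan2(-0.2418,-0.0540)=-1.7904;  ψ=arccos(0.0419)=1.5289;  θ3=γ+ψ≈-0.2615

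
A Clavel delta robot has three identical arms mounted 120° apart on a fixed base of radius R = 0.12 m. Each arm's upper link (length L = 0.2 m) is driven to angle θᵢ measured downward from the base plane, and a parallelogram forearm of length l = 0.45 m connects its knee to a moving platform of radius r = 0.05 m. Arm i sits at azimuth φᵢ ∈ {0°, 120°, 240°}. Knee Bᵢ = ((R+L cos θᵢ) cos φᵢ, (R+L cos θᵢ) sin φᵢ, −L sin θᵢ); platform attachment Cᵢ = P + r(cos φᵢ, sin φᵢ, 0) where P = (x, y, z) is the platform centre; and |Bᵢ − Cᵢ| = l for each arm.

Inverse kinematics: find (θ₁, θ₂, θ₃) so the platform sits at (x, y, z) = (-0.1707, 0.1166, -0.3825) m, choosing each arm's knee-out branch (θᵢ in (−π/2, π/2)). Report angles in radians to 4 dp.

θ₁ = 0.8728, θ₂ = -0.2618, θ₃ = 0.4364

φ1=0.0° → target in arm frame (-0.1707, 0.1166)
  A cos θ + B sin θ = C:  0.2407·cos θ + -0.3825·sin θ = -0.1383
  γ=atan2(-0.3825,0.2407)=-1.0091;  ψ=arccos(-0.3061)=1.8819;  θ1=γ+ψ≈0.8728
rotate P by −φ2: (0.1863, 0.0895, -0.3825)
  A=-0.1163, B=-0.3825, C=(l²−L²−A²−y'²−z²)/(2L)=-0.0134
  √(A²+B²)=0.3998;  θ2 = -1.8660+1.6043 ≈ -0.2618
rotate P by −φ3: (-0.0156, -0.2061, -0.3825)
  e−x'=0.0856;  (l²−L²−(e−x')²−y'²−z²)/2L = -0.0841
  θ3 = atan2(B,A) + arccos(C/0.3920) = 0.4364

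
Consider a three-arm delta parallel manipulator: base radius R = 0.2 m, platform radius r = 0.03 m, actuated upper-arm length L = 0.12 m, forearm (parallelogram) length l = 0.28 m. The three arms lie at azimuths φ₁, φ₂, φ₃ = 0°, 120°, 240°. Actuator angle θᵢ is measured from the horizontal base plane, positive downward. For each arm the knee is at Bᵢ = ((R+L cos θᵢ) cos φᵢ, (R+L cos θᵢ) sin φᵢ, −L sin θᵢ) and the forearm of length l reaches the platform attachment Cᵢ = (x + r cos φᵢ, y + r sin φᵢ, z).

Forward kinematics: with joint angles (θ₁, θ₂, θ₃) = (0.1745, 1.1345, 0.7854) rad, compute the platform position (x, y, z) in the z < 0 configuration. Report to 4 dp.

arm 1 at φ=0.0°: ρ1 = 0.2882;  centre 1 = (0.2882, 0.0000, -0.0208)
φ2=120.0°: virtual centre (-0.1104, 0.1911, -0.1088), radius l
φ3=240.0°: virtual centre (-0.1274, -0.2207, -0.0849), radius l
eliminate P² terms by subtracting sphere 1 from 2 and 3
linear system: -0.7971x+0.3823y = -0.0229−-0.1758z; -0.8312x+-0.4414y = -0.0113−-0.1280z
det = 0.6696;  x = 0.0216+-0.1890z,  y = -0.0150+0.0659z
into |P−centre ₁|² = l²: 1.0401z² + 0.1405z + -0.0067 = 0;  Δ = 0.0475;  z = -0.1723 or 0.0372 → z<0 root = -0.1723
x = 0.0542, y = -0.0263

(0.0542, -0.0263, -0.1723)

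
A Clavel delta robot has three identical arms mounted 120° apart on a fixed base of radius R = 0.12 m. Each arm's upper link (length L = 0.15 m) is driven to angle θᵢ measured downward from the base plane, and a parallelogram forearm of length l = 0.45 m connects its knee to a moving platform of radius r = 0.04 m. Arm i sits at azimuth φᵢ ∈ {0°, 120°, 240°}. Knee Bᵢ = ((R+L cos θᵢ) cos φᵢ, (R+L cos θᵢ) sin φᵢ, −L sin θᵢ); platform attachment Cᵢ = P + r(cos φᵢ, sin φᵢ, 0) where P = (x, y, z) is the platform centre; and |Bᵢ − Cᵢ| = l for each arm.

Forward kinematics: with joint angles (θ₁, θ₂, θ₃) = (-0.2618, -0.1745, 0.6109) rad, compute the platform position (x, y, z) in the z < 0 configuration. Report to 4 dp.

arm 1 at φ=0.0°: ρ1 = 0.2249;  centre 1 = (0.2249, 0.0000, 0.0388)
arm 2 at φ=120.0°: ρ2 = 0.2277;  centre 2 = (-0.1139, 0.1972, 0.0260)
centre 3 = (0.2029·cos240.0°, 0.2029·sin240.0°, -0.0860) = (-0.1014, -0.1757, -0.0860)
|centre ₂|²−|centre ₁|² = 0.0005;  |centre ₃|²−|centre ₁|² = -0.0035
plane₁₂: -0.6775x+0.3944y+-0.0256z = 0.0005
det = 0.4955;  x = 0.0025+-0.2169z,  y = 0.0054+-0.3078z
sphere 1 gives Az²+Bz+C=0 with A=1.1418, B=0.0155, C=-0.1515;  B²−4AC=0.6922;  roots -0.3711, 0.3575;  negative root z = -0.3711
x = 0.0830, y = 0.1196

(0.0830, 0.1196, -0.3711)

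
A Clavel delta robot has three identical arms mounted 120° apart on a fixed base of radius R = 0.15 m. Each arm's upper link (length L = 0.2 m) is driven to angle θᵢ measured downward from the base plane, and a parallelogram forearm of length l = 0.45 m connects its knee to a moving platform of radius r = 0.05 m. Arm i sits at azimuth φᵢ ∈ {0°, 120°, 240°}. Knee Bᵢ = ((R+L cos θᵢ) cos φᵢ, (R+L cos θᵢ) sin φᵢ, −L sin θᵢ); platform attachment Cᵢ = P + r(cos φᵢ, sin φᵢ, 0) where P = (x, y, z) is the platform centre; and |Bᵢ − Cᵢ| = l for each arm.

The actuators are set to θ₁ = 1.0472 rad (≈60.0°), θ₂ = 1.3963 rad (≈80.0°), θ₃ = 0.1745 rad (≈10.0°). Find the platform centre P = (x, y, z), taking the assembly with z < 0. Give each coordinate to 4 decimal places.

arm 1 at φ=0.0°: e+L cos θ1 = 0.2000;  O1 = (0.2000, 0.0000, -0.1732)
O2 = (0.1347·cos120.0°, 0.1347·sin120.0°, -0.1970) = (-0.0674, 0.1167, -0.1970)
arm 3 at φ=240.0°: e+L cos θ3 = 0.2970;  O3 = (-0.1485, -0.2572, -0.0347)
subtract pairs → two planes through P
plane₁₂: -0.5347x+0.2333y+-0.0475z = -0.0131
Cramer: x(z) = 0.0050+0.0918z;  y(z) = -0.0445+0.4140z
quadratic in z: (1.1799)z²+(0.2738)z+(-0.1325)=0, √Δ=0.8368 → z ∈ {-0.4706, 0.2386}; z = -0.4706 (taking z<0)
x = -0.0382, y = -0.2393

(-0.0382, -0.2393, -0.4706)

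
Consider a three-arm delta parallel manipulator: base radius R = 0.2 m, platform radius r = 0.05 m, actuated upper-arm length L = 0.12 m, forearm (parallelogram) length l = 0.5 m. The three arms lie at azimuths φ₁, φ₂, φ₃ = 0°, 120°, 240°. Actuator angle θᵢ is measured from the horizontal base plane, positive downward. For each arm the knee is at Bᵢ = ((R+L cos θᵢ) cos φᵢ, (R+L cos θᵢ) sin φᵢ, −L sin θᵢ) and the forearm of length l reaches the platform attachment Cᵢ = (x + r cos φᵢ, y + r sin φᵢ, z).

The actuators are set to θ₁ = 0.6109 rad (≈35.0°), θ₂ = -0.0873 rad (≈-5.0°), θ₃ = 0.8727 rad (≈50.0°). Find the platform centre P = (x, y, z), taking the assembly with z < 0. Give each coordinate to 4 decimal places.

centre 1 = (0.2483·cos0.0°, 0.2483·sin0.0°, -0.0688) = (0.2483, 0.0000, -0.0688)
φ2=120.0°: virtual centre (-0.1348, 0.2334, 0.0105), radius l
centre 3 = (0.2271·cos240.0°, 0.2271·sin240.0°, -0.0919) = (-0.1136, -0.1967, -0.0919)
subtract pairs → two planes through P
[-0.7661 0.4669 0.1586]·P = 0.0064;  [-0.7237 -0.3934 -0.0462]·P = -0.0063
Cramer: x(z) = 0.0007+0.0639z;  y(z) = 0.0148-0.2349z
sphere 1 gives Az²+Bz+C=0 with A=1.0593, B=0.0991, C=-0.1837;  B²−4AC=0.7884;  roots -0.4659, 0.3723;  negative root z = -0.4659
x = -0.0290, y = 0.1243

(-0.0290, 0.1243, -0.4659)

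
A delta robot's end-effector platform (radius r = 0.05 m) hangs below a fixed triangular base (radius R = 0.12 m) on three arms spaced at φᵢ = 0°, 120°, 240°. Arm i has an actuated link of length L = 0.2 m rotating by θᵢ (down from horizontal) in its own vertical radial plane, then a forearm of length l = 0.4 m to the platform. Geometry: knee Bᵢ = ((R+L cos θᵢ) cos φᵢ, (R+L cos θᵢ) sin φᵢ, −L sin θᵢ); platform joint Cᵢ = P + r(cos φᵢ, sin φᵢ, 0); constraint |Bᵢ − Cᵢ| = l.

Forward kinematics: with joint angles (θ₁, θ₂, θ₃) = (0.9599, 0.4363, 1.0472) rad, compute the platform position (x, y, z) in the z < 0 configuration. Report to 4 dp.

(-0.0474, 0.1234, -0.4653)

φ1=0.0°: virtual centre (0.1847, 0.0000, -0.1638), radius l
φ2=120.0°: virtual centre (-0.1256, 0.2176, -0.0845), radius l
φ3=240.0°: virtual centre (-0.0850, -0.1472, -0.1732), radius l
subtract pairs → two planes through P
plane₁₂: -0.6207x+0.4352y+0.1586z = 0.0093
Cramer: x(z) = -0.0044+0.0923z;  y(z) = 0.0151-0.2328z
sphere 1 gives Az²+Bz+C=0 with A=1.0627, B=0.2857, C=-0.0972;  B²−4AC=0.4946;  roots -0.4653, 0.1965;  negative root z = -0.4653
x = -0.0474, y = 0.1234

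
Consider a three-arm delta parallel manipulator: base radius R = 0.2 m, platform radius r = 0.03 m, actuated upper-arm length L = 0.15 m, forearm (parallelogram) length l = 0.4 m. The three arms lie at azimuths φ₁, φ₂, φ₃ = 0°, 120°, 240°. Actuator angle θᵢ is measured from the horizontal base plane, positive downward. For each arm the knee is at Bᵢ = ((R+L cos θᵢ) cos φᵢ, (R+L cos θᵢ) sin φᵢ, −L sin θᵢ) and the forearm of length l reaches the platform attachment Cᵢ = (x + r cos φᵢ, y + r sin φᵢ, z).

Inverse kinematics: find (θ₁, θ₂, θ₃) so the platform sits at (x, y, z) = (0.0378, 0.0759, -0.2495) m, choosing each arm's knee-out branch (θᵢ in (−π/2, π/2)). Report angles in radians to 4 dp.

φ1=0.0° → target in arm frame (0.0378, 0.0759)
  A cos θ + B sin θ = C:  0.1322·cos θ + -0.2495·sin θ = 0.1734
  √(A²+B²)=0.2824;  θ1 = -1.0835+0.9097 ≈ -0.1739
φ2=120.0° → target in arm frame (0.0468, -0.0707)
  A=0.1232, B=-0.2495, C=(l²−L²−A²−y'²−z²)/(2L)=0.1836
  √(A²+B²)=0.2782;  θ2 = -1.1122+0.8501 ≈ -0.2621
φ3=240.0° → target in arm frame (-0.0846, -0.0052)
  e−x'=0.2546;  (l²−L²−(e−x')²−y'²−z²)/2L = 0.0346
  γ=atan2(-0.2495,0.2546)=-0.7752;  ψ=arccos(0.0971)=1.4735;  θ3=γ+ψ≈0.6983

θ₁ = -0.1739, θ₂ = -0.2621, θ₃ = 0.6983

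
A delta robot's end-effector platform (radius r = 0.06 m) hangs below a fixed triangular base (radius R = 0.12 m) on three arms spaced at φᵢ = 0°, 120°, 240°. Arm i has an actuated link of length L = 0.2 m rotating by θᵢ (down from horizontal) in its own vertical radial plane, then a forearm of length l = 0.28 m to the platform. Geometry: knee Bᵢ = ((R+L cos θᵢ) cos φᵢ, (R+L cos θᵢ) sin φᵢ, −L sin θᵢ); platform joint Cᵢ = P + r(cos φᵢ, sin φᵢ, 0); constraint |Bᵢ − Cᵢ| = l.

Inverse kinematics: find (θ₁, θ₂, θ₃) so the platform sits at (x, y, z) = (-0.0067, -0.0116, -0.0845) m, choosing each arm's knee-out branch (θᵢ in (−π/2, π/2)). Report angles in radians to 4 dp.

θ₁ = 0.0001, θ₂ = 0.0000, θ₃ = -0.3495

φ1=0.0° → target in arm frame (-0.0067, -0.0116)
  A cos θ + B sin θ = C:  0.0667·cos θ + -0.0845·sin θ = 0.0667
  √(A²+B²)=0.1077;  θ1 = -0.9026+0.9027 ≈ 0.0001
arm 2 (φ=120.0°): x'=-0.0067, y'=0.0116
  A cos θ + B sin θ = C:  0.0667·cos θ + -0.0845·sin θ = 0.0667
  γ=atan2(-0.0845,0.0667)=-0.9026;  ψ=arccos(0.6195)=0.9027;  θ2=γ+ψ≈0.0000
arm 3 (φ=240.0°): x'=0.0134, y'=0.0000
  e−x'=0.0466;  (l²−L²−(e−x')²−y'²−z²)/2L = 0.0727
  θ3 = atan2(B,A) + arccos(C/0.0965) = -0.3495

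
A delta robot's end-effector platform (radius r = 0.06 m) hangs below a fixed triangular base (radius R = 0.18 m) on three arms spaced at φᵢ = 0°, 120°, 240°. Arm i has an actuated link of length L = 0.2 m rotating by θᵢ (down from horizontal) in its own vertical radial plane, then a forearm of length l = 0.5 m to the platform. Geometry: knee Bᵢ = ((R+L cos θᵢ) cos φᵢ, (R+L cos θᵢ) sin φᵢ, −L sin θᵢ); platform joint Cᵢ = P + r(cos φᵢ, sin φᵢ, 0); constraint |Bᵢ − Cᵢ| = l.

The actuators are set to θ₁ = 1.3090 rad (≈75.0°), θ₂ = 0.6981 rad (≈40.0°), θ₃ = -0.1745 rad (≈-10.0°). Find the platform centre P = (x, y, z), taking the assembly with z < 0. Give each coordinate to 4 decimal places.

φ1=0.0°: virtual centre (0.1718, 0.0000, -0.1932), radius l
S2 = (0.2732·cos120.0°, 0.2732·sin120.0°, -0.1286) = (-0.1366, 0.2366, -0.1286)
S3 = (0.3170·cos240.0°, 0.3170·sin240.0°, 0.0347) = (-0.1585, -0.2745, 0.0347)
|S₂|²−|S₁|² = 0.0243;  |S₃|²−|S₁|² = 0.0348
linear system: -0.6167x+0.4732y = 0.0243−0.1293z; -0.6605x+-0.5490y = 0.0348−0.4558z
Cramer: x(z) = -0.0459+0.4403z;  y(z) = -0.0083+0.3006z
sphere 1 gives Az²+Bz+C=0 with A=1.2842, B=0.1898, C=-0.1653;  B²−4AC=0.8849;  roots -0.4401, 0.2924;  negative root z = -0.4401
x = -0.2396, y = -0.1406

(-0.2396, -0.1406, -0.4401)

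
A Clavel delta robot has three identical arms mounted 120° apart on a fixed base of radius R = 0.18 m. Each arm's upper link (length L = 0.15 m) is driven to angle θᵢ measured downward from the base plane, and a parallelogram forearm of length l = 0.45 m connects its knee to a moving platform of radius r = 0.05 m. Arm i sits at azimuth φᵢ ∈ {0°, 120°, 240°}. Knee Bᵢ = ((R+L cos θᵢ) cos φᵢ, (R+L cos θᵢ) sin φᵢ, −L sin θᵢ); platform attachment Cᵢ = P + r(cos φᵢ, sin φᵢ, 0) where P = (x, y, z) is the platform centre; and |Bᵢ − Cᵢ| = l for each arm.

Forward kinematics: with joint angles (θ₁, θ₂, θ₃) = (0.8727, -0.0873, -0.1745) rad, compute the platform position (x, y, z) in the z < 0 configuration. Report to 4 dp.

centre 1 = (0.2264·cos0.0°, 0.2264·sin0.0°, -0.1149) = (0.2264, 0.0000, -0.1149)
φ2=120.0°: virtual centre (-0.1397, 0.2420, 0.0131), radius l
centre 3 = (0.2777·cos240.0°, 0.2777·sin240.0°, 0.0260) = (-0.1389, -0.2405, 0.0260)
|centre ₂|²−|centre ₁|² = 0.0138;  |centre ₃|²−|centre ₁|² = 0.0133
plane₁₂: -0.7323x+0.4840y+0.2560z = 0.0138
det = 0.7058;  x = -0.0185+0.3678z,  y = 0.0004+0.0275z
sphere 1 gives Az²+Bz+C=0 with A=1.1360, B=0.0497, C=-0.1293;  B²−4AC=0.5900;  roots -0.3599, 0.3162;  negative root z = -0.3599
x = -0.1509, y = -0.0095

(-0.1509, -0.0095, -0.3599)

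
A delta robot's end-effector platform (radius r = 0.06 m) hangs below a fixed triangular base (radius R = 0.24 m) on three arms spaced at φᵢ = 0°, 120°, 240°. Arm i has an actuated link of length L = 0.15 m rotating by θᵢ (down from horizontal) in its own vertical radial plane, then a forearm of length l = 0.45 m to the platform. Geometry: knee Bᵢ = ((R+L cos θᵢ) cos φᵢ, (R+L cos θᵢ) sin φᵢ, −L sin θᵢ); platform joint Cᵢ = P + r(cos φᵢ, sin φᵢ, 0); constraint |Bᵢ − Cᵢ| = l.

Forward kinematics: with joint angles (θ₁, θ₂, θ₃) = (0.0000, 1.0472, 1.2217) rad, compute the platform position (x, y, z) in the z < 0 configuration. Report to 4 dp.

(0.1599, 0.0255, -0.4158)

arm 1 at φ=0.0°: ρ1 = 0.3300;  S1 = (0.3300, 0.0000, 0.0000)
S2 = (0.2550·cos120.0°, 0.2550·sin120.0°, -0.1299) = (-0.1275, 0.2208, -0.1299)
S3 = (0.2313·cos240.0°, 0.2313·sin240.0°, -0.1410) = (-0.1157, -0.2003, -0.1410)
subtract pairs → two planes through P
linear system: -0.9150x+0.4417y = -0.0270−-0.2598z; -0.8913x+-0.4006y = -0.0355−-0.2819z
det = 0.7602;  x = 0.0349+-0.3007z,  y = 0.0111+-0.0347z
sphere 1 gives Az²+Bz+C=0 with A=1.0916, B=0.1767, C=-0.1153;  B²−4AC=0.5346;  roots -0.4158, 0.2539;  negative root z = -0.4158
x = 0.1599, y = 0.0255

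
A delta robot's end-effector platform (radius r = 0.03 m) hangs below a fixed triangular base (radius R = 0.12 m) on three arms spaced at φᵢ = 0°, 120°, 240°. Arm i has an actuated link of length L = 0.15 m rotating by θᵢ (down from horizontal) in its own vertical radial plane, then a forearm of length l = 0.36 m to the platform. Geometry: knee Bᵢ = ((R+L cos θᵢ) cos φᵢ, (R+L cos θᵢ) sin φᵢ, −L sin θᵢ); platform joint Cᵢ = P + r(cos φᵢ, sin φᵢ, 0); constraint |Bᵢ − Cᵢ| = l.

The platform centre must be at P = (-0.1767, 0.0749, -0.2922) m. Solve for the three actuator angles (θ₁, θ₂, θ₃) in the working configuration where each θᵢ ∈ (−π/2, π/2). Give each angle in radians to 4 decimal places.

φ1=0.0° → target in arm frame (-0.1767, 0.0749)
  A cos θ + B sin θ = C:  0.2667·cos θ + -0.2922·sin θ = -0.1834
  θ1 = atan2(B,A) + arccos(C/0.3956) = 1.2218
rotate P by −φ2: (0.1532, 0.1156, -0.2922)
  e−x'=-0.0632;  (l²−L²−(e−x')²−y'²−z²)/2L = 0.0146
  γ=atan2(-0.2922,-0.0632)=-1.7839;  ψ=arccos(0.0487)=1.5221;  θ2=γ+ψ≈-0.2617
φ3=240.0° → target in arm frame (0.0235, -0.1905)
  A cos θ + B sin θ = C:  0.0665·cos θ + -0.2922·sin θ = -0.0633
  γ=atan2(-0.2922,0.0665)=-1.3470;  ψ=arccos(-0.2112)=1.7836;  θ3=γ+ψ≈0.4366

θ₁ = 1.2218, θ₂ = -0.2617, θ₃ = 0.4366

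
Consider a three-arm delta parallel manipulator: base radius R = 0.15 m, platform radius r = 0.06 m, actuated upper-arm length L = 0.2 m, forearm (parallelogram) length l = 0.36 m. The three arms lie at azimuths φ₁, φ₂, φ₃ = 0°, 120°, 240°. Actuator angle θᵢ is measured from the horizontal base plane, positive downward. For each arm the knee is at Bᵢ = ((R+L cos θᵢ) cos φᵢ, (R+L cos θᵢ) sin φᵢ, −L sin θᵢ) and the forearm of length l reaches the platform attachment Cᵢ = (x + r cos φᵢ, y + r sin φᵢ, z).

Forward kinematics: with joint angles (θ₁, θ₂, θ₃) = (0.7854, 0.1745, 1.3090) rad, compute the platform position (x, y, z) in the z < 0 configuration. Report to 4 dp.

(0.0108, 0.1886, -0.3544)

arm 1 at φ=0.0°: e+L cos θ1 = 0.2314;  S1 = (0.2314, 0.0000, -0.1414)
arm 2 at φ=120.0°: e+L cos θ2 = 0.2870;  S2 = (-0.1435, 0.2485, -0.0347)
S3 = (0.1418·cos240.0°, 0.1418·sin240.0°, -0.1932) = (-0.0709, -0.1228, -0.1932)
|S₂|²−|S₁|² = 0.0100;  |S₃|²−|S₁|² = -0.0161
plane₁₂: -0.7498x+0.4970y+0.2134z = 0.0100
Cramer: x(z) = 0.0115+0.0019z;  y(z) = 0.0374-0.4264z
sphere 1 gives Az²+Bz+C=0 with A=1.1818, B=0.2501, C=-0.0598;  B²−4AC=0.3453;  roots -0.3544, 0.1428;  negative root z = -0.3544
x = 0.0108, y = 0.1886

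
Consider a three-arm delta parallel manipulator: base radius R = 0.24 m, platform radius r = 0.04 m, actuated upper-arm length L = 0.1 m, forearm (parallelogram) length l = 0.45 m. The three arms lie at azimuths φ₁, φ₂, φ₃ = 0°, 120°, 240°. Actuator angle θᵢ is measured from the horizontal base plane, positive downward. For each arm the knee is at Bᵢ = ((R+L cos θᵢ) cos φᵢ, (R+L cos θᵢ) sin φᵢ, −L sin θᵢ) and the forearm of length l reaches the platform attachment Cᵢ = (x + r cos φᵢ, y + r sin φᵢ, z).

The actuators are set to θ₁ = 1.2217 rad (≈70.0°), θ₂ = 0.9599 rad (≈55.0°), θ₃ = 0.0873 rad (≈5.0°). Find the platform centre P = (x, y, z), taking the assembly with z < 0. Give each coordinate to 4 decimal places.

(-0.0737, -0.0770, -0.4129)

O1 = (0.2342·cos0.0°, 0.2342·sin0.0°, -0.0940) = (0.2342, 0.0000, -0.0940)
O2 = (0.2574·cos120.0°, 0.2574·sin120.0°, -0.0819) = (-0.1287, 0.2229, -0.0819)
φ3=240.0°: virtual centre (-0.1498, -0.2595, -0.0087), radius l
subtract pairs → two planes through P
linear system: -0.7258x+0.4458y = 0.0093−0.0241z; -0.7680x+-0.5190y = 0.0262−0.1705z
det = 0.7190;  x = -0.0229+0.1231z,  y = -0.0165+0.1464z
sphere 1 gives Az²+Bz+C=0 with A=1.0366, B=0.1198, C=-0.1273;  B²−4AC=0.5421;  roots -0.4129, 0.2974;  negative root z = -0.4129
x = -0.0737, y = -0.0770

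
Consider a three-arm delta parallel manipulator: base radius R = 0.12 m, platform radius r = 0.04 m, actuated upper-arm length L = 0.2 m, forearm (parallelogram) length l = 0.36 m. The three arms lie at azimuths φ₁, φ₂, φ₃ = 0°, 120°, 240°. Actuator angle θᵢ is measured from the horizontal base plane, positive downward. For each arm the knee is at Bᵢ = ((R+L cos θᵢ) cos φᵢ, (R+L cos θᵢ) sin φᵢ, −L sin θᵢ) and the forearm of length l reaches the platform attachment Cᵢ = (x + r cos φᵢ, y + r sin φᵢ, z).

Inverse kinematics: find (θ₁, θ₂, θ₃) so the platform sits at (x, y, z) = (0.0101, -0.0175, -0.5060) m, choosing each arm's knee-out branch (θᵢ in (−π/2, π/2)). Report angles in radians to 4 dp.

θ₁ = 1.1345, θ₂ = 1.2217, θ₃ = 1.1345

rotate P by −φ1: (0.0101, -0.0175, -0.5060)
  A=0.0699, B=-0.5060, C=(l²−L²−A²−y'²−z²)/(2L)=-0.4291
  √(A²+B²)=0.5108;  θ1 = -1.4335+2.5681 ≈ 1.1345
rotate P by −φ2: (-0.0202, 0.0000, -0.5060)
  A=0.1002, B=-0.5060, C=(l²−L²−A²−y'²−z²)/(2L)=-0.4412
  γ=atan2(-0.5060,0.1002)=-1.3753;  ψ=arccos(-0.8553)=2.5969;  θ2=γ+ψ≈1.2217
rotate P by −φ3: (0.0101, 0.0175, -0.5060)
  A cos θ + B sin θ = C:  0.0699·cos θ + -0.5060·sin θ = -0.4291
  √(A²+B²)=0.5108;  θ3 = -1.4335+2.5681 ≈ 1.1345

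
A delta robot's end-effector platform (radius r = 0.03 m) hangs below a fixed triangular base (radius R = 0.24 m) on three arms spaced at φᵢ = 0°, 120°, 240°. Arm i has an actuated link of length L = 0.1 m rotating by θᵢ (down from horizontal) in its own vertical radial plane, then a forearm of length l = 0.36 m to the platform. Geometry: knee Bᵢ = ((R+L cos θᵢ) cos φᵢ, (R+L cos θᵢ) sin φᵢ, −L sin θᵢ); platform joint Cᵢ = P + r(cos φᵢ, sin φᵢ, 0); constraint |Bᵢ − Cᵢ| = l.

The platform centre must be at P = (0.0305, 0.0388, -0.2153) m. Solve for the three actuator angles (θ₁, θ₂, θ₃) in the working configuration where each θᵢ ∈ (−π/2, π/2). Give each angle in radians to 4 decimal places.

θ₁ = -0.0874, θ₂ = 0.0875, θ₃ = 0.7849

arm 1 (φ=0.0°): x'=0.0305, y'=0.0388
  A cos θ + B sin θ = C:  0.1795·cos θ + -0.2153·sin θ = 0.1976
  γ=atan2(-0.2153,0.1795)=-0.8758;  ψ=arccos(0.7049)=0.7885;  θ1=γ+ψ≈-0.0874
φ2=120.0° → target in arm frame (0.0184, -0.0458)
  A cos θ + B sin θ = C:  0.1916·cos θ + -0.2153·sin θ = 0.1721
  γ=atan2(-0.2153,0.1916)=-0.8435;  ψ=arccos(0.5970)=0.9310;  θ2=γ+ψ≈0.0875
φ3=240.0° → target in arm frame (-0.0489, 0.0070)
  e−x'=0.2589;  (l²−L²−(e−x')²−y'²−z²)/2L = 0.0310
  γ=atan2(-0.2153,0.2589)=-0.6938;  ψ=arccos(0.0920)=1.4787;  θ3=γ+ψ≈0.7849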